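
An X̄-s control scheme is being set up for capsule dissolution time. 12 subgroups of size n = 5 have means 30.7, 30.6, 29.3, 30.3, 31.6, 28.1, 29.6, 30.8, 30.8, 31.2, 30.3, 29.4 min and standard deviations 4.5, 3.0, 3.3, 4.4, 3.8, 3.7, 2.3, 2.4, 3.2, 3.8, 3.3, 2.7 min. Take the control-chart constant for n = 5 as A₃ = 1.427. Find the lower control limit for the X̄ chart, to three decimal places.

25.421

X̄̄ = (30.7 + 30.6 + 29.3 + 30.3 + 31.6 + 28.1 + 29.6 + 30.8 + 30.8 + 31.2 + 30.3 + 29.4) / 12 = 30.2250
s̄ = (4.5 + 3.0 + 3.3 + 4.4 + 3.8 + 3.7 + 2.3 + 2.4 + 3.2 + 3.8 + 3.3 + 2.7) / 12 = 3.3667
LCL = X̄̄ − A₃·s̄ = 30.2250 − 1.427 × 3.3667 = 25.4208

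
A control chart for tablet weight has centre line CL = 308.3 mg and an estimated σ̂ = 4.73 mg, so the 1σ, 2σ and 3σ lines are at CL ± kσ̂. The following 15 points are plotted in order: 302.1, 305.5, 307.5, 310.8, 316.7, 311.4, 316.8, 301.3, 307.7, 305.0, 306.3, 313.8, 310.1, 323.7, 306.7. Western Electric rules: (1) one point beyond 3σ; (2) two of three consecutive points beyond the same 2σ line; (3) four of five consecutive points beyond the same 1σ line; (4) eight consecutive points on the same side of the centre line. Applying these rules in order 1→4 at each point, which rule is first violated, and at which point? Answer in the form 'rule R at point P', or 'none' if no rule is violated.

rule 1 at point 14

Zone of each point (C = within 1σ̂, B = 1σ̂–2σ̂, A = 2σ̂–3σ̂, * = beyond 3σ̂; sign = side of CL): 1:-B, 2:-C, 3:-C, 4:+C, 5:+B, 6:+C, 7:+B, 8:-B, 9:-C, 10:-C, 11:-C, 12:+B, 13:+C, 14:+*, 15:-C
Rule 1 (one point beyond the 3σ limits) is satisfied at point 14.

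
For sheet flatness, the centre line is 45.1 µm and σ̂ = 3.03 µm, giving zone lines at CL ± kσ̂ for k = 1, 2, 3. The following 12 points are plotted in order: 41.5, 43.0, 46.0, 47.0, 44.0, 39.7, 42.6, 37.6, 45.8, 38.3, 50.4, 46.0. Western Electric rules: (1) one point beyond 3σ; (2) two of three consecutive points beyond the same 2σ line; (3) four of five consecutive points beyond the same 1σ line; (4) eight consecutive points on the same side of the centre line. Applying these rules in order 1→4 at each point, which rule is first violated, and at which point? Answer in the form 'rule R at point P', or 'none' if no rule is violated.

Zone of each point (C = within 1σ̂, B = 1σ̂–2σ̂, A = 2σ̂–3σ̂, * = beyond 3σ̂; sign = side of CL): 1:-B, 2:-C, 3:+C, 4:+C, 5:-C, 6:-B, 7:-C, 8:-A, 9:+C, 10:-A, 11:+B, 12:+C
Rule 2 (two of three consecutive points beyond the same 2σ limit) is satisfied at point 10.

rule 2 at point 10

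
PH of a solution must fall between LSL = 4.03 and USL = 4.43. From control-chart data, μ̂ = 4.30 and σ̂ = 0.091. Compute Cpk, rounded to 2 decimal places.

0.48

Cpu = (USL − μ̂) / (3σ̂) = (4.43 − 4.30) / (3 × 0.091) = 0.4762; Cpl = (μ̂ − LSL) / (3σ̂) = (4.30 − 4.03) / (3 × 0.091) = 0.9890; Cpk = min(Cpu, Cpl) = 0.4762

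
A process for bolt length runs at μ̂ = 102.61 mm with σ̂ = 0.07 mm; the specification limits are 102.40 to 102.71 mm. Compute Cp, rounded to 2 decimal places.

0.74

Cp = (USL − LSL) / (6σ̂) = (102.71 − 102.40) / (6 × 0.07) = 0.3100 / 0.4200 = 0.7381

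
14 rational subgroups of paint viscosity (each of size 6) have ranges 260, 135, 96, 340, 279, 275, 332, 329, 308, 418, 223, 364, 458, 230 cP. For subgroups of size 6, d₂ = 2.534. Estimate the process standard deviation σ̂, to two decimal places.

114.08

R̄ = (260 + 135 + 96 + 340 + 279 + 275 + 332 + 329 + 308 + 418 + 223 + 364 + 458 + 230) / 14 = 289.0714
σ̂ = R̄ / d₂ = 289.0714 / 2.534 = 114.0771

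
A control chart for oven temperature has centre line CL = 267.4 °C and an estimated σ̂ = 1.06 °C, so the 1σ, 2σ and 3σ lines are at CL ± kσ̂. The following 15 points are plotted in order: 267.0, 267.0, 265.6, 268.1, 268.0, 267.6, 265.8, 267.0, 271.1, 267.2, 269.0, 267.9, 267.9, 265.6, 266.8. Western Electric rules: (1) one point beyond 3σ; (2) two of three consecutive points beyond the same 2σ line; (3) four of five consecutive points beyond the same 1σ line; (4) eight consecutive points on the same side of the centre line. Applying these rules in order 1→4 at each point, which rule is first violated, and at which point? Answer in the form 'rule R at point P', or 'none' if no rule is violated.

Zone of each point (C = within 1σ̂, B = 1σ̂–2σ̂, A = 2σ̂–3σ̂, * = beyond 3σ̂; sign = side of CL): 1:-C, 2:-C, 3:-B, 4:+C, 5:+C, 6:+C, 7:-B, 8:-C, 9:+*, 10:-C, 11:+B, 12:+C, 13:+C, 14:-B, 15:-C
Rule 1 (one point beyond the 3σ limits) is satisfied at point 9.

rule 1 at point 9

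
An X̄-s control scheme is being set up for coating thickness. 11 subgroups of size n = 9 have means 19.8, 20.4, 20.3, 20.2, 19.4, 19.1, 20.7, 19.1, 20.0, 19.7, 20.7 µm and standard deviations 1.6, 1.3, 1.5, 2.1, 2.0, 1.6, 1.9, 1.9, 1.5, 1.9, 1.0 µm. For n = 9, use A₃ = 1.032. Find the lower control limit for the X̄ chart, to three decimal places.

X̄̄ = (19.8 + 20.4 + 20.3 + 20.2 + 19.4 + 19.1 + 20.7 + 19.1 + 20.0 + 19.7 + 20.7) / 11 = 19.9455
s̄ = (1.6 + 1.3 + 1.5 + 2.1 + 2.0 + 1.6 + 1.9 + 1.9 + 1.5 + 1.9 + 1.0) / 11 = 1.6636
LCL = X̄̄ − A₃·s̄ = 19.9455 − 1.032 × 1.6636 = 18.2286

18.229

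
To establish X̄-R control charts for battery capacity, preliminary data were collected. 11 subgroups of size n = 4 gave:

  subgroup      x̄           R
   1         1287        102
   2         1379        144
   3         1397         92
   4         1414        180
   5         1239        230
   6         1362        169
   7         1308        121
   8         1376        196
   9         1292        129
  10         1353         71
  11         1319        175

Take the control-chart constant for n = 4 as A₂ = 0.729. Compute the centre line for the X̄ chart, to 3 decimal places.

X̄̄ = (1287 + 1379 + 1397 + 1414 + 1239 + 1362 + 1308 + 1376 + 1292 + 1353 + 1319) / 11 = 14726.0000 / 11 = 1338.7273
CL = X̄̄ = 1338.7273

1338.727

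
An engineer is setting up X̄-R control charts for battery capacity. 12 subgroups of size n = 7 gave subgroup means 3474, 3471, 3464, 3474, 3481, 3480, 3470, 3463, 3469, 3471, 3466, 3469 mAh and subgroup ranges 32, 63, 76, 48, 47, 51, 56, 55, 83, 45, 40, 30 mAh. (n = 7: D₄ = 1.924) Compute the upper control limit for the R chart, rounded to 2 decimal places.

100.37

R̄ = (32 + 63 + 76 + 48 + 47 + 51 + 56 + 55 + 83 + 45 + 40 + 30) / 12 = 626.0000 / 12 = 52.1667
UCL_R = D₄·R̄ = 1.924 × 52.1667 = 100.3687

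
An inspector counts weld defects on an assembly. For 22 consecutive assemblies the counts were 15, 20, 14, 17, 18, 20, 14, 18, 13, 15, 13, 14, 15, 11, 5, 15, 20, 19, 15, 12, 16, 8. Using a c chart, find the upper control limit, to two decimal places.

26.43

c̄ = (15 + 20 + 14 + 17 + 18 + 20 + 14 + 18 + 13 + 15 + 13 + 14 + 15 + 11 + 5 + 15 + 20 + 19 + 15 + 12 + 16 + 8) / 22 = 327 / 22 = 14.8636
UCL = c̄ + 3√c̄ = 14.8636 + 3 × √14.8636 = 14.8636 + 3 × 3.8553 = 26.4297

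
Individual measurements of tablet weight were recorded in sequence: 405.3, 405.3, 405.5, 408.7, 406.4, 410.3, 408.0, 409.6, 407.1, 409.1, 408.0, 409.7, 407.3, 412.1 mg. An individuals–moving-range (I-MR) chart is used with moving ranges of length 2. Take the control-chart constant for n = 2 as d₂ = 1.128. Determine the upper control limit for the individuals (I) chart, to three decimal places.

X̄ = (405.3 + 405.3 + 405.5 + 408.7 + 406.4 + 410.3 + 408.0 + 409.6 + 407.1 + 409.1 + 408.0 + 409.7 + 407.3 + 412.1) / 14 = 408.0286
Moving ranges: 0.0, 0.2, 3.2, 2.3, 3.9, 2.3, 1.6, 2.5, 2.0, 1.1, 1.7, 2.4, 4.8; M̄R̄ = 28.0000 / 13 = 2.1538
UCL = X̄ + 3·M̄R̄/d₂ = 408.0286 + 3 × 2.1538 / 1.128 = 413.7569

413.757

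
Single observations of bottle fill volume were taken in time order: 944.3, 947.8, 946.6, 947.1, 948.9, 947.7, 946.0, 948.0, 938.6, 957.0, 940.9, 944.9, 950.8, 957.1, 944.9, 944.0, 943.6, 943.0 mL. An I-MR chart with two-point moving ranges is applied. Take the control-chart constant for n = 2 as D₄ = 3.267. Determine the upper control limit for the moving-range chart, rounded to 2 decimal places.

Moving ranges: 3.5, 1.2, 0.5, 1.8, 1.2, 1.7, 2.0, 9.4, 18.4, 16.1, 4.0, 5.9, 6.3, 12.2, 0.9, 0.4, 0.6; M̄R̄ = 86.1000 / 17 = 5.0647
UCL_MR = D₄·M̄R̄ = 3.267 × 5.0647 = 16.5464

16.55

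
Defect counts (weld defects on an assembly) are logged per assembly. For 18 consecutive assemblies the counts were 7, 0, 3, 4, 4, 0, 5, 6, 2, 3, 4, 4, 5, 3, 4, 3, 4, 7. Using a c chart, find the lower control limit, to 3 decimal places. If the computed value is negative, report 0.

0.000

c̄ = (7 + 0 + 3 + 4 + 4 + 0 + 5 + 6 + 2 + 3 + 4 + 4 + 5 + 3 + 4 + 3 + 4 + 7) / 18 = 68 / 18 = 3.7778
LCL = c̄ − 3√c̄ = 3.7778 − 3 × 1.9437 = -2.0532 → 0 (cannot be negative)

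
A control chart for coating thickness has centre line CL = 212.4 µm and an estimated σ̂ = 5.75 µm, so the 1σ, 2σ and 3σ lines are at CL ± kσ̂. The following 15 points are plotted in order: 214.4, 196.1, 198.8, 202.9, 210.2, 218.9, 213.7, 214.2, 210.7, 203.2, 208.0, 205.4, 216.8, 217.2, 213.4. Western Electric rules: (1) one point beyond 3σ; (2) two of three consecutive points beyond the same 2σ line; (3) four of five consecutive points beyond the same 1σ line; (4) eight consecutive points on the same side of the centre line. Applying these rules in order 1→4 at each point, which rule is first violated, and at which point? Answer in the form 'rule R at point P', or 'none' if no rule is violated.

rule 2 at point 3

Zone of each point (C = within 1σ̂, B = 1σ̂–2σ̂, A = 2σ̂–3σ̂, * = beyond 3σ̂; sign = side of CL): 1:+C, 2:-A, 3:-A, 4:-B, 5:-C, 6:+B, 7:+C, 8:+C, 9:-C, 10:-B, 11:-C, 12:-B, 13:+C, 14:+C, 15:+C
Rule 2 (two of three consecutive points beyond the same 2σ limit) is satisfied at point 3.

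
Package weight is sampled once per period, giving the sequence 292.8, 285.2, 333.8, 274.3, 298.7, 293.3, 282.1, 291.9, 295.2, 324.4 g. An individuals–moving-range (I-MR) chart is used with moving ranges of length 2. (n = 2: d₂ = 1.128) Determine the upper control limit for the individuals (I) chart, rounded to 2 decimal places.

355.98

X̄ = (292.8 + 285.2 + 333.8 + 274.3 + 298.7 + 293.3 + 282.1 + 291.9 + 295.2 + 324.4) / 10 = 297.1700
Moving ranges: 7.6, 48.6, 59.5, 24.4, 5.4, 11.2, 9.8, 3.3, 29.2; M̄R̄ = 199.0000 / 9 = 22.1111
UCL = X̄ + 3·M̄R̄/d₂ = 297.1700 + 3 × 22.1111 / 1.128 = 355.9761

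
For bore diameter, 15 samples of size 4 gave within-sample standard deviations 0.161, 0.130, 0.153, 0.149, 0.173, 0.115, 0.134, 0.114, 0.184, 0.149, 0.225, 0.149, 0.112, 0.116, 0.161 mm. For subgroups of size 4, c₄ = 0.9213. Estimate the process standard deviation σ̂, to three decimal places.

0.161

s̄ = (0.161 + 0.130 + 0.153 + 0.149 + 0.173 + 0.115 + 0.134 + 0.114 + 0.184 + 0.149 + 0.225 + 0.149 + 0.112 + 0.116 + 0.161) / 15 = 0.1483
σ̂ = s̄ / c₄ = 0.1483 / 0.9213 = 0.1610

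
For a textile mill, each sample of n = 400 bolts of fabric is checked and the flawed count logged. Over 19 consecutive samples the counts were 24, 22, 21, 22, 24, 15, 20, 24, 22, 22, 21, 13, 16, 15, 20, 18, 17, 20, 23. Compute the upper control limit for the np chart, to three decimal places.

33.008

p̄ = Σdᵢ / (k·n) = 379 / (19 × 400) = 0.04987
UCL = np̄ + 3·√(np̄(1−p̄)) = 19.9474 + 3 × √(19.9474×0.95013) = 19.9474 + 3 × 4.3535 = 33.0078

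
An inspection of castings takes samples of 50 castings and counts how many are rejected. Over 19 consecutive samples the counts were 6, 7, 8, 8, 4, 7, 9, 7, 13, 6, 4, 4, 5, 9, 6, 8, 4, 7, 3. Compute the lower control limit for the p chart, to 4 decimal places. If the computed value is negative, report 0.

0.0000

p̄ = Σdᵢ / (k·n) = 125 / (19 × 50) = 0.13158
LCL = p̄ − 3·√(p̄(1−p̄)/n) = 0.13158 − 3 × 0.04781 = -0.01184 → 0 (negative, so LCL = 0)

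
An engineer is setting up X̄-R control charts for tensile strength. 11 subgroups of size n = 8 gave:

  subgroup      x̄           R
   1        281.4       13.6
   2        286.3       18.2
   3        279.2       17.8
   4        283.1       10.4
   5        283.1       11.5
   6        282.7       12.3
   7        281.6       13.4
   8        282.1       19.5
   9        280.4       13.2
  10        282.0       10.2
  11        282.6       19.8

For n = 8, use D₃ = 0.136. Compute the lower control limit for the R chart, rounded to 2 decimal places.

R̄ = (13.6 + 18.2 + 17.8 + 10.4 + 11.5 + 12.3 + 13.4 + 19.5 + 13.2 + 10.2 + 19.8) / 11 = 159.9000 / 11 = 14.5364
LCL_R = D₃·R̄ = 0.136 × 14.5364 = 1.9769

1.98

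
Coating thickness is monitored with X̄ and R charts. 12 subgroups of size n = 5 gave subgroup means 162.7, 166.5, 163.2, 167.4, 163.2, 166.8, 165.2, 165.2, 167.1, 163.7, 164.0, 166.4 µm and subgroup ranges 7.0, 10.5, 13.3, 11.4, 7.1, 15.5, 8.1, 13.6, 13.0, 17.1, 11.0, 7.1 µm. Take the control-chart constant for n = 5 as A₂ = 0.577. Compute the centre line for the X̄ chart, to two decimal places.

X̄̄ = (162.7 + 166.5 + 163.2 + 167.4 + 163.2 + 166.8 + 165.2 + 165.2 + 167.1 + 163.7 + 164.0 + 166.4) / 12 = 1981.4000 / 12 = 165.1167
CL = X̄̄ = 165.1167

165.12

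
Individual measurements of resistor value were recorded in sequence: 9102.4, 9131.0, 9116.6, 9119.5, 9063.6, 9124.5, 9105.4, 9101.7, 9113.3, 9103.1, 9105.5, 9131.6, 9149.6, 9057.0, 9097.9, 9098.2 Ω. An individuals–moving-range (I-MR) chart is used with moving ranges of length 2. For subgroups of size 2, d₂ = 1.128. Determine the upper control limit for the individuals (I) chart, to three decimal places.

X̄ = (9102.4 + 9131.0 + 9116.6 + 9119.5 + 9063.6 + 9124.5 + 9105.4 + 9101.7 + 9113.3 + 9103.1 + 9105.5 + 9131.6 + 9149.6 + 9057.0 + 9097.9 + 9098.2) / 16 = 9107.5562
Moving ranges: 28.6, 14.4, 2.9, 55.9, 60.9, 19.1, 3.7, 11.6, 10.2, 2.4, 26.1, 18.0, 92.6, 40.9, 0.3; M̄R̄ = 387.6000 / 15 = 25.8400
UCL = X̄ + 3·M̄R̄/d₂ = 9107.5562 + 3 × 25.8400 / 1.128 = 9176.2797

9176.280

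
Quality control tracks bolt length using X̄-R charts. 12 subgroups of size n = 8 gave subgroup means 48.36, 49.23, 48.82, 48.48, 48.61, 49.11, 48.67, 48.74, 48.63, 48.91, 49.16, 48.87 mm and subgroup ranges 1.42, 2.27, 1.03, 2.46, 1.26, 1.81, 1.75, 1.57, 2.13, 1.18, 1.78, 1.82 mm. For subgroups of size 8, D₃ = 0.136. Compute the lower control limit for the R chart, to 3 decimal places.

R̄ = (1.42 + 2.27 + 1.03 + 2.46 + 1.26 + 1.81 + 1.75 + 1.57 + 2.13 + 1.18 + 1.78 + 1.82) / 12 = 20.4800 / 12 = 1.7067
LCL_R = D₃·R̄ = 0.136 × 1.7067 = 0.2321

0.232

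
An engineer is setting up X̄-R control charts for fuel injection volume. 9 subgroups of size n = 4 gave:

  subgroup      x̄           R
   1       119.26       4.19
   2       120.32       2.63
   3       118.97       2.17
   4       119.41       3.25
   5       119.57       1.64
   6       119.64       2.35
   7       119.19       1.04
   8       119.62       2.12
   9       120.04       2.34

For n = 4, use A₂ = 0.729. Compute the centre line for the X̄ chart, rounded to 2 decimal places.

119.56

X̄̄ = (119.26 + 120.32 + 118.97 + 119.41 + 119.57 + 119.64 + 119.19 + 119.62 + 120.04) / 9 = 1076.0200 / 9 = 119.5578
CL = X̄̄ = 119.5578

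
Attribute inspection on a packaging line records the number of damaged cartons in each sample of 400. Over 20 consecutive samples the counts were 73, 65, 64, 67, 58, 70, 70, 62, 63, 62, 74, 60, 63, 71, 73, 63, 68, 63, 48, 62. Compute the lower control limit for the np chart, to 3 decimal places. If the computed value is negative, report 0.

p̄ = Σdᵢ / (k·n) = 1299 / (20 × 400) = 0.16237
LCL = np̄ − 3·√(np̄(1−p̄)) = 64.9500 − 3 × 7.3759 = 42.8223

42.822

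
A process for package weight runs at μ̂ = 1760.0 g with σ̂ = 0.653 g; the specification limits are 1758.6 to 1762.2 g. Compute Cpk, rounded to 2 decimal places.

0.71

Cpu = (USL − μ̂) / (3σ̂) = (1762.2 − 1760.0) / (3 × 0.653) = 1.1230; Cpl = (μ̂ − LSL) / (3σ̂) = (1760.0 − 1758.6) / (3 × 0.653) = 0.7147; Cpk = min(Cpu, Cpl) = 0.7147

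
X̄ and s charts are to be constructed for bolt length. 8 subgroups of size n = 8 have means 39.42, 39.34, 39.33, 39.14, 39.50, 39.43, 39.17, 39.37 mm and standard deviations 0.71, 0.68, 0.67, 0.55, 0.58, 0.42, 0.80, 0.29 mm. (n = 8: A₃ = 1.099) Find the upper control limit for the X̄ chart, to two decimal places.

X̄̄ = (39.42 + 39.34 + 39.33 + 39.14 + 39.50 + 39.43 + 39.17 + 39.37) / 8 = 39.3375
s̄ = (0.71 + 0.68 + 0.67 + 0.55 + 0.58 + 0.42 + 0.80 + 0.29) / 8 = 0.5875
UCL = X̄̄ + A₃·s̄ = 39.3375 + 1.099 × 0.5875 = 39.9832

39.98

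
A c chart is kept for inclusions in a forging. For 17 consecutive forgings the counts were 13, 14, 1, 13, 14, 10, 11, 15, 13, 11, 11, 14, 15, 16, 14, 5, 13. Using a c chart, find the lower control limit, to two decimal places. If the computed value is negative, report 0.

c̄ = (13 + 14 + 1 + 13 + 14 + 10 + 11 + 15 + 13 + 11 + 11 + 14 + 15 + 16 + 14 + 5 + 13) / 17 = 203 / 17 = 11.9412
LCL = c̄ − 3√c̄ = 11.9412 − 3 × 3.4556 = 1.5744

1.57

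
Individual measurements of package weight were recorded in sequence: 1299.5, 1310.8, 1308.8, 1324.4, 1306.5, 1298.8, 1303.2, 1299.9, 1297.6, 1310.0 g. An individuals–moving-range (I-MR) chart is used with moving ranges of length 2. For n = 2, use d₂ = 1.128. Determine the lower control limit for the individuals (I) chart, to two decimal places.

X̄ = (1299.5 + 1310.8 + 1308.8 + 1324.4 + 1306.5 + 1298.8 + 1303.2 + 1299.9 + 1297.6 + 1310.0) / 10 = 1305.9500
Moving ranges: 11.3, 2.0, 15.6, 17.9, 7.7, 4.4, 3.3, 2.3, 12.4; M̄R̄ = 76.9000 / 9 = 8.5444
LCL = X̄ − 3·M̄R̄/d₂ = 1305.9500 − 3 × 8.5444 / 1.128 = 1283.2254

1283.23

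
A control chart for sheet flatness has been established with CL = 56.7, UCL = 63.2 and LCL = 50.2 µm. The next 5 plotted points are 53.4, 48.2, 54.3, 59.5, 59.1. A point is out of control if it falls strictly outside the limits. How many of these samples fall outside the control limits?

Compare each point to [50.2, 63.2]: sample 2 = 48.2 < LCL.

1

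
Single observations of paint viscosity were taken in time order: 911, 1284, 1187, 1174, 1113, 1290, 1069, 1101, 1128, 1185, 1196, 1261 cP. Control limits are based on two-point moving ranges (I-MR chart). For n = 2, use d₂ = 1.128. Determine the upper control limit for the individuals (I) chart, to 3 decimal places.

1432.428

X̄ = (911 + 1284 + 1187 + 1174 + 1113 + 1290 + 1069 + 1101 + 1128 + 1185 + 1196 + 1261) / 12 = 1158.2500
Moving ranges: 373, 97, 13, 61, 177, 221, 32, 27, 57, 11, 65; M̄R̄ = 1134.0000 / 11 = 103.0909
UCL = X̄ + 3·M̄R̄/d₂ = 1158.2500 + 3 × 103.0909 / 1.128 = 1432.4279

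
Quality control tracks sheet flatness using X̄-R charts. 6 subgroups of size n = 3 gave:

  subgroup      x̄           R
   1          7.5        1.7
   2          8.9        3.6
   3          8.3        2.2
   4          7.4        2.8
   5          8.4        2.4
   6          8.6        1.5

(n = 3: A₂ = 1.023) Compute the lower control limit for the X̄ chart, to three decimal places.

5.762

X̄̄ = (7.5 + 8.9 + 8.3 + 7.4 + 8.4 + 8.6) / 6 = 49.1000 / 6 = 8.1833
R̄ = (1.7 + 3.6 + 2.2 + 2.8 + 2.4 + 1.5) / 6 = 14.2000 / 6 = 2.3667
LCL = X̄̄ − A₂·R̄ = 8.1833 − 1.023 × 2.3667 = 5.7622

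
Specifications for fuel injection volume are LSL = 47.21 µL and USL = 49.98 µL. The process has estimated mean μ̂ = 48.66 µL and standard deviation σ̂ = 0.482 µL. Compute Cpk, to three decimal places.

0.913

Cpu = (USL − μ̂) / (3σ̂) = (49.98 − 48.66) / (3 × 0.482) = 0.9129; Cpl = (μ̂ − LSL) / (3σ̂) = (48.66 − 47.21) / (3 × 0.482) = 1.0028; Cpk = min(Cpu, Cpl) = 0.9129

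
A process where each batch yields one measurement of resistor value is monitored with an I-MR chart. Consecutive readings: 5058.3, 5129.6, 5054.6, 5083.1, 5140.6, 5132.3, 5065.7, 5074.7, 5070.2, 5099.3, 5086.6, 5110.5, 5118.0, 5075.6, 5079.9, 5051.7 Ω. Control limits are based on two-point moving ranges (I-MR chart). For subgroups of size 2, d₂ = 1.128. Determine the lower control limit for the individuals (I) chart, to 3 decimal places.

X̄ = (5058.3 + 5129.6 + 5054.6 + 5083.1 + 5140.6 + 5132.3 + 5065.7 + 5074.7 + 5070.2 + 5099.3 + 5086.6 + 5110.5 + 5118.0 + 5075.6 + 5079.9 + 5051.7) / 16 = 5089.4187
Moving ranges: 71.3, 75.0, 28.5, 57.5, 8.3, 66.6, 9.0, 4.5, 29.1, 12.7, 23.9, 7.5, 42.4, 4.3, 28.2; M̄R̄ = 468.8000 / 15 = 31.2533
LCL = X̄ − 3·M̄R̄/d₂ = 5089.4187 − 3 × 31.2533 / 1.128 = 5006.2982

5006.298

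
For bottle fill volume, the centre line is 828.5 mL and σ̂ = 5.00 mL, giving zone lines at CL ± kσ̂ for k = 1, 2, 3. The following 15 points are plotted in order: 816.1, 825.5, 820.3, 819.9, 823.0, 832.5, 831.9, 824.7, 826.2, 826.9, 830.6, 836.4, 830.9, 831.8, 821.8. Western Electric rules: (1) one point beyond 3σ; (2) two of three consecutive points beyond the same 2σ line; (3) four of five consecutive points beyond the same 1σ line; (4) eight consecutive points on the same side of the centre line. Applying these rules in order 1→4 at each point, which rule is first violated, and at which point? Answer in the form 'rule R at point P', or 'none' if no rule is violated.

rule 3 at point 5

Zone of each point (C = within 1σ̂, B = 1σ̂–2σ̂, A = 2σ̂–3σ̂, * = beyond 3σ̂; sign = side of CL): 1:-A, 2:-C, 3:-B, 4:-B, 5:-B, 6:+C, 7:+C, 8:-C, 9:-C, 10:-C, 11:+C, 12:+B, 13:+C, 14:+C, 15:-B
Rule 3 (four of five consecutive points beyond the same 1σ limit) is satisfied at point 5.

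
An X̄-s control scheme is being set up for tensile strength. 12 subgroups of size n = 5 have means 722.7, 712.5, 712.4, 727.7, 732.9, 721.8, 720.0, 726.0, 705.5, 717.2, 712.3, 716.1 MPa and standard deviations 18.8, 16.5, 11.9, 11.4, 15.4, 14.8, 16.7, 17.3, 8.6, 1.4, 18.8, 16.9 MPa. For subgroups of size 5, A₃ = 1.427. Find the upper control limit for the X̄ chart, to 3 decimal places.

X̄̄ = (722.7 + 712.5 + 712.4 + 727.7 + 732.9 + 721.8 + 720.0 + 726.0 + 705.5 + 717.2 + 712.3 + 716.1) / 12 = 718.9250
s̄ = (18.8 + 16.5 + 11.9 + 11.4 + 15.4 + 14.8 + 16.7 + 17.3 + 8.6 + 1.4 + 18.8 + 16.9) / 12 = 14.0417
UCL = X̄̄ + A₃·s̄ = 718.9250 + 1.427 × 14.0417 = 738.9625

738.962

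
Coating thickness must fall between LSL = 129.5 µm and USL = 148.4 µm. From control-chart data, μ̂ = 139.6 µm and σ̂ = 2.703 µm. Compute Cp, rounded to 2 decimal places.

1.17

Cp = (USL − LSL) / (6σ̂) = (148.4 − 129.5) / (6 × 2.703) = 18.9000 / 16.2180 = 1.1654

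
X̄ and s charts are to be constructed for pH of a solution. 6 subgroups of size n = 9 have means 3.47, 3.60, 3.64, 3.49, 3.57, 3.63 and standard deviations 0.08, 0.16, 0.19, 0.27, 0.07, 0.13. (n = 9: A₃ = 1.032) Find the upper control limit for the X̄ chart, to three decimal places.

3.721

X̄̄ = (3.47 + 3.60 + 3.64 + 3.49 + 3.57 + 3.63) / 6 = 3.5667
s̄ = (0.08 + 0.16 + 0.19 + 0.27 + 0.07 + 0.13) / 6 = 0.1500
UCL = X̄̄ + A₃·s̄ = 3.5667 + 1.032 × 0.1500 = 3.7215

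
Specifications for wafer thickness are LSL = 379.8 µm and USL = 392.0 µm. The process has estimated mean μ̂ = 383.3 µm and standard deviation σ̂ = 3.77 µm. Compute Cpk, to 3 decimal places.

0.309

Cpu = (USL − μ̂) / (3σ̂) = (392.0 − 383.3) / (3 × 3.77) = 0.7692; Cpl = (μ̂ − LSL) / (3σ̂) = (383.3 − 379.8) / (3 × 3.77) = 0.3095; Cpk = min(Cpu, Cpl) = 0.3095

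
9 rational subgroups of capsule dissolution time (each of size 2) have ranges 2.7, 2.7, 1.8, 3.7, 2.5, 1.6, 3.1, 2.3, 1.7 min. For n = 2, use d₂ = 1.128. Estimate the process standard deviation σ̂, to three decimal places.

2.177

R̄ = (2.7 + 2.7 + 1.8 + 3.7 + 2.5 + 1.6 + 3.1 + 2.3 + 1.7) / 9 = 2.4556
σ̂ = R̄ / d₂ = 2.4556 / 1.128 = 2.1769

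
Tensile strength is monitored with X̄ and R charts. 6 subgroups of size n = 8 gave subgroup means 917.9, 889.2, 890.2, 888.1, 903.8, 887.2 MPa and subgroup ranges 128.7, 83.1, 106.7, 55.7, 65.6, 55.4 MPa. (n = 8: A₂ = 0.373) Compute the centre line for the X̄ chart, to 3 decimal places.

X̄̄ = (917.9 + 889.2 + 890.2 + 888.1 + 903.8 + 887.2) / 6 = 5376.4000 / 6 = 896.0667
CL = X̄̄ = 896.0667

896.067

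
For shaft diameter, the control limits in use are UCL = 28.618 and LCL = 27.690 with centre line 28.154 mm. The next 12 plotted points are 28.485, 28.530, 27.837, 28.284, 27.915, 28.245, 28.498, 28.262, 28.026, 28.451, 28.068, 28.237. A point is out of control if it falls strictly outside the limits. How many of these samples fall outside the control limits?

0

All 12 points lie within [27.690, 28.618].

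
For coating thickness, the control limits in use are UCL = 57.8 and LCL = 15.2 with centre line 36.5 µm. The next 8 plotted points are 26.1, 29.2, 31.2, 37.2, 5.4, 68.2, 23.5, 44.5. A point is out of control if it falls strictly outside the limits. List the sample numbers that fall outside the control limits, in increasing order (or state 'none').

5, 6

Compare each point to [15.2, 57.8]: sample 5 = 5.4 < LCL; sample 6 = 68.2 > UCL.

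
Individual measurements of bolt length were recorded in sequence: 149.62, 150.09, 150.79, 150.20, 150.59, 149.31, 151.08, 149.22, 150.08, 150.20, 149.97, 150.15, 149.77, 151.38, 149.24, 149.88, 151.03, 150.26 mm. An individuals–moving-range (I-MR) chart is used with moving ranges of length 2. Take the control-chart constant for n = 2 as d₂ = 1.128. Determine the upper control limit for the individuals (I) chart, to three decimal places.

X̄ = (149.62 + 150.09 + 150.79 + 150.20 + 150.59 + 149.31 + 151.08 + 149.22 + 150.08 + 150.20 + 149.97 + 150.15 + 149.77 + 151.38 + 149.24 + 149.88 + 151.03 + 150.26) / 18 = 150.1589
Moving ranges: 0.47, 0.70, 0.59, 0.39, 1.28, 1.77, 1.86, 0.86, 0.12, 0.23, 0.18, 0.38, 1.61, 2.14, 0.64, 1.15, 0.77; M̄R̄ = 15.1400 / 17 = 0.8906
UCL = X̄ + 3·M̄R̄/d₂ = 150.1589 + 3 × 0.8906 / 1.128 = 152.5275

152.527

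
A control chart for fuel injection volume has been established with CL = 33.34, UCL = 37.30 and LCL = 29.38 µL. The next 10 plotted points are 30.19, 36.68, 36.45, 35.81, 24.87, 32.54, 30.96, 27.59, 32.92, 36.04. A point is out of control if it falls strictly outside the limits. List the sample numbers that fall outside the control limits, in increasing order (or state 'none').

5, 8

Compare each point to [29.38, 37.30]: sample 5 = 24.87 < LCL; sample 8 = 27.59 < LCL.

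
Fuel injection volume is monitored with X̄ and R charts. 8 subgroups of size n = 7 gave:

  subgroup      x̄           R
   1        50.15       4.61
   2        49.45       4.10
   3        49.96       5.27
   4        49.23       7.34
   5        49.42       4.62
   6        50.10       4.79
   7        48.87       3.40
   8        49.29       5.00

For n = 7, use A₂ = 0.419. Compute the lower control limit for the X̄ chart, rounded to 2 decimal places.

X̄̄ = (50.15 + 49.45 + 49.96 + 49.23 + 49.42 + 50.10 + 48.87 + 49.29) / 8 = 396.4700 / 8 = 49.5588
R̄ = (4.61 + 4.10 + 5.27 + 7.34 + 4.62 + 4.79 + 3.40 + 5.00) / 8 = 39.1300 / 8 = 4.8913
LCL = X̄̄ − A₂·R̄ = 49.5588 − 0.419 × 4.8913 = 47.5093

47.51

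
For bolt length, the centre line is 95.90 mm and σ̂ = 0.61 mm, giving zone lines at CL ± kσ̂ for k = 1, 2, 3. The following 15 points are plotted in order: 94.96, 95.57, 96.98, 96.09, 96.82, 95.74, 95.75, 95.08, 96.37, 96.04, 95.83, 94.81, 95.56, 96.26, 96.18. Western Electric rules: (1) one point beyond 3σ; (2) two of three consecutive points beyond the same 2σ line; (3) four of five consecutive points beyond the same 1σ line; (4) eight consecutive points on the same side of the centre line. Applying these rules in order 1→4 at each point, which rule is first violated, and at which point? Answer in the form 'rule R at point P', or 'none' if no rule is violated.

Zone of each point (C = within 1σ̂, B = 1σ̂–2σ̂, A = 2σ̂–3σ̂, * = beyond 3σ̂; sign = side of CL): 1:-B, 2:-C, 3:+B, 4:+C, 5:+B, 6:-C, 7:-C, 8:-B, 9:+C, 10:+C, 11:-C, 12:-B, 13:-C, 14:+C, 15:+C
No rule fires across all 15 points.

none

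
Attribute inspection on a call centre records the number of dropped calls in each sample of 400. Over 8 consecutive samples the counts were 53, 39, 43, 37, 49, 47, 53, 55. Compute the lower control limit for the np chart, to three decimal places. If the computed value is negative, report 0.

p̄ = Σdᵢ / (k·n) = 376 / (8 × 400) = 0.11750
LCL = np̄ − 3·√(np̄(1−p̄)) = 47.0000 − 3 × 6.4403 = 27.6791

27.679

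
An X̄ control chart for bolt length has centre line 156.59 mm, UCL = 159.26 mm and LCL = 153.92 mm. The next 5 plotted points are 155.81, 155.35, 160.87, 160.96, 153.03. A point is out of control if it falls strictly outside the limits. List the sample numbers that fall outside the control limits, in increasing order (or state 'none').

3, 4, 5

Compare each point to [153.92, 159.26]: sample 3 = 160.87 > UCL; sample 4 = 160.96 > UCL; sample 5 = 153.03 < LCL.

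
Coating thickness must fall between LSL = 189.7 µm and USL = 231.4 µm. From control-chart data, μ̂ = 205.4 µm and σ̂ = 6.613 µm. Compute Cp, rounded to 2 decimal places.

Cp = (USL − LSL) / (6σ̂) = (231.4 − 189.7) / (6 × 6.613) = 41.7000 / 39.6780 = 1.0510

1.05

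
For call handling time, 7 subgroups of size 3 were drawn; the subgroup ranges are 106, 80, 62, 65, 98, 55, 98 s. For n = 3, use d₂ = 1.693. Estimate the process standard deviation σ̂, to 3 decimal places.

47.591

R̄ = (106 + 80 + 62 + 65 + 98 + 55 + 98) / 7 = 80.5714
σ̂ = R̄ / d₂ = 80.5714 / 1.693 = 47.5909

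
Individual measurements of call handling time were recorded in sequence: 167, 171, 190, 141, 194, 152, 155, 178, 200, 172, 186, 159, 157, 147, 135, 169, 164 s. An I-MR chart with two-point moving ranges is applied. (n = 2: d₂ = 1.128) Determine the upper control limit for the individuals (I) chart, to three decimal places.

224.562

X̄ = (167 + 171 + 190 + 141 + 194 + 152 + 155 + 178 + 200 + 172 + 186 + 159 + 157 + 147 + 135 + 169 + 164) / 17 = 166.8824
Moving ranges: 4, 19, 49, 53, 42, 3, 23, 22, 28, 14, 27, 2, 10, 12, 34, 5; M̄R̄ = 347.0000 / 16 = 21.6875
UCL = X̄ + 3·M̄R̄/d₂ = 166.8824 + 3 × 21.6875 / 1.128 = 224.5619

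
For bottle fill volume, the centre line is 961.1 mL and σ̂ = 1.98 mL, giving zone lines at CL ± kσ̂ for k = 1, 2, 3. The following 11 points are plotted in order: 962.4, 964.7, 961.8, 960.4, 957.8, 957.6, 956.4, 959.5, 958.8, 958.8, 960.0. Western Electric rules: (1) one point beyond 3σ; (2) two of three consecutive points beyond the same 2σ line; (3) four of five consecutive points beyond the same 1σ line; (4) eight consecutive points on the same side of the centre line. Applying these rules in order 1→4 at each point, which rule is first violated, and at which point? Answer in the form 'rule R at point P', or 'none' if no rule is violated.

rule 3 at point 9

Zone of each point (C = within 1σ̂, B = 1σ̂–2σ̂, A = 2σ̂–3σ̂, * = beyond 3σ̂; sign = side of CL): 1:+C, 2:+B, 3:+C, 4:-C, 5:-B, 6:-B, 7:-A, 8:-C, 9:-B, 10:-B, 11:-C
Rule 3 (four of five consecutive points beyond the same 1σ limit) is satisfied at point 9.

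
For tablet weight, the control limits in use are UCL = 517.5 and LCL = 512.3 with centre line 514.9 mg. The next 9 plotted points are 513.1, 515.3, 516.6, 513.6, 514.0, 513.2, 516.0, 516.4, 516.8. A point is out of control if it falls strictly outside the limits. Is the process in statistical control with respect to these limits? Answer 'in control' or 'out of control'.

All 9 points lie within [512.3, 517.5].

in control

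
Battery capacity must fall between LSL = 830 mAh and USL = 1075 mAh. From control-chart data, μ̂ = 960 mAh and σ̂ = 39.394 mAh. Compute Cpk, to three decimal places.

0.973

Cpu = (USL − μ̂) / (3σ̂) = (1075 − 960) / (3 × 39.394) = 0.9731; Cpl = (μ̂ − LSL) / (3σ̂) = (960 − 830) / (3 × 39.394) = 1.1000; Cpk = min(Cpu, Cpl) = 0.9731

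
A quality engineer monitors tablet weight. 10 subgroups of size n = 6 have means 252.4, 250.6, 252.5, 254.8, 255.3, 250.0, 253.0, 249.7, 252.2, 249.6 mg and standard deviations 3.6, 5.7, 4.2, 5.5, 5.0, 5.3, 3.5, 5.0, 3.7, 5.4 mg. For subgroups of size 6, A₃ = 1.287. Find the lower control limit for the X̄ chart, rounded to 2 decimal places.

245.97

X̄̄ = (252.4 + 250.6 + 252.5 + 254.8 + 255.3 + 250.0 + 253.0 + 249.7 + 252.2 + 249.6) / 10 = 252.0100
s̄ = (3.6 + 5.7 + 4.2 + 5.5 + 5.0 + 5.3 + 3.5 + 5.0 + 3.7 + 5.4) / 10 = 4.6900
LCL = X̄̄ − A₃·s̄ = 252.0100 − 1.287 × 4.6900 = 245.9740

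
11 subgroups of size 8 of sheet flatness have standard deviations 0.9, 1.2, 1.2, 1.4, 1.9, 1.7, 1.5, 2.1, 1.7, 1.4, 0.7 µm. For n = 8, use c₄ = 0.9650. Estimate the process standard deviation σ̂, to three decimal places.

1.479

s̄ = (0.9 + 1.2 + 1.2 + 1.4 + 1.9 + 1.7 + 1.5 + 2.1 + 1.7 + 1.4 + 0.7) / 11 = 1.4273
σ̂ = s̄ / c₄ = 1.4273 / 0.9650 = 1.4790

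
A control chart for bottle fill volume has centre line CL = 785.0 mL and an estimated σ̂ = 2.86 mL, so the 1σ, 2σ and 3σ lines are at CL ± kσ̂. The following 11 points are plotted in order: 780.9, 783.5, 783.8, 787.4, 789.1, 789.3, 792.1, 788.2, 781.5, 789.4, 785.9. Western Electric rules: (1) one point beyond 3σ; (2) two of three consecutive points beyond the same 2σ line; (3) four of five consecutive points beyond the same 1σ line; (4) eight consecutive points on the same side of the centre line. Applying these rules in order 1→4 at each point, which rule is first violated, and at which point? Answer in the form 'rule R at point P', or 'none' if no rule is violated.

Zone of each point (C = within 1σ̂, B = 1σ̂–2σ̂, A = 2σ̂–3σ̂, * = beyond 3σ̂; sign = side of CL): 1:-B, 2:-C, 3:-C, 4:+C, 5:+B, 6:+B, 7:+A, 8:+B, 9:-B, 10:+B, 11:+C
Rule 3 (four of five consecutive points beyond the same 1σ limit) is satisfied at point 8.

rule 3 at point 8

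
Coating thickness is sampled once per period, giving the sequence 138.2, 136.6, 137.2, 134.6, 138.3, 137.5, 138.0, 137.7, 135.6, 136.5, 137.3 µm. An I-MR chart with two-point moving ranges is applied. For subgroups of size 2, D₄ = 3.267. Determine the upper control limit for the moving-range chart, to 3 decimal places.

4.541

Moving ranges: 1.6, 0.6, 2.6, 3.7, 0.8, 0.5, 0.3, 2.1, 0.9, 0.8; M̄R̄ = 13.9000 / 10 = 1.3900
UCL_MR = D₄·M̄R̄ = 3.267 × 1.3900 = 4.5411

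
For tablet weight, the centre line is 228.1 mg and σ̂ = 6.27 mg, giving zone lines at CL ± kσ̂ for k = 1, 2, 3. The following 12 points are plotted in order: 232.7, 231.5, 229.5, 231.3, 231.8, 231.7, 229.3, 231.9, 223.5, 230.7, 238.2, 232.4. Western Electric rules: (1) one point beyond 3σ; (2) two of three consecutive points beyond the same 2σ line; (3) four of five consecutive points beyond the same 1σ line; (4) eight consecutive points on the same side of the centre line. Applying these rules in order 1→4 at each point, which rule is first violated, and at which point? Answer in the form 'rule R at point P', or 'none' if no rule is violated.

rule 4 at point 8

Zone of each point (C = within 1σ̂, B = 1σ̂–2σ̂, A = 2σ̂–3σ̂, * = beyond 3σ̂; sign = side of CL): 1:+C, 2:+C, 3:+C, 4:+C, 5:+C, 6:+C, 7:+C, 8:+C, 9:-C, 10:+C, 11:+B, 12:+C
Rule 4 (eight consecutive points on the same side of the centre line) is satisfied at point 8.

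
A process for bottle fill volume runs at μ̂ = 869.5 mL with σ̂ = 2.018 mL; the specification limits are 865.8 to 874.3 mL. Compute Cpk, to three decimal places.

0.611

Cpu = (USL − μ̂) / (3σ̂) = (874.3 − 869.5) / (3 × 2.018) = 0.7929; Cpl = (μ̂ − LSL) / (3σ̂) = (869.5 − 865.8) / (3 × 2.018) = 0.6112; Cpk = min(Cpu, Cpl) = 0.6112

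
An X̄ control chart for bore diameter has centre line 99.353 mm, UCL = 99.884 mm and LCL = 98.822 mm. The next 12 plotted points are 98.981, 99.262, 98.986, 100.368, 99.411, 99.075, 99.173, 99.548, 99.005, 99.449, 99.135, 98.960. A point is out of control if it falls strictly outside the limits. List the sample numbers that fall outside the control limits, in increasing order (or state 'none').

Compare each point to [98.822, 99.884]: sample 4 = 100.368 > UCL.

4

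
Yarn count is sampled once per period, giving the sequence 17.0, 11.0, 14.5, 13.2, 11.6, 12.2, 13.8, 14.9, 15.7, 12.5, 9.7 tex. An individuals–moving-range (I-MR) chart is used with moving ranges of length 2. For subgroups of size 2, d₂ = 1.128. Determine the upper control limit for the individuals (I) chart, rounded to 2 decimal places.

X̄ = (17.0 + 11.0 + 14.5 + 13.2 + 11.6 + 12.2 + 13.8 + 14.9 + 15.7 + 12.5 + 9.7) / 11 = 13.2818
Moving ranges: 6.0, 3.5, 1.3, 1.6, 0.6, 1.6, 1.1, 0.8, 3.2, 2.8; M̄R̄ = 22.5000 / 10 = 2.2500
UCL = X̄ + 3·M̄R̄/d₂ = 13.2818 + 3 × 2.2500 / 1.128 = 19.2659

19.27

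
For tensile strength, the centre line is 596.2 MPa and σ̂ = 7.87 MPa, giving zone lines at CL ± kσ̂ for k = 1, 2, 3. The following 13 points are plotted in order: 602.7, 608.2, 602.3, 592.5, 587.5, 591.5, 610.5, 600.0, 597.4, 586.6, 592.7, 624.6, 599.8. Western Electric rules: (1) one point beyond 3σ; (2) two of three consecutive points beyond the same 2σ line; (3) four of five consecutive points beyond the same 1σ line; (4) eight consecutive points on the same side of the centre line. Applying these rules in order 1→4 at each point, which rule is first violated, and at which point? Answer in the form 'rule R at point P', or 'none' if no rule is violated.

rule 1 at point 12

Zone of each point (C = within 1σ̂, B = 1σ̂–2σ̂, A = 2σ̂–3σ̂, * = beyond 3σ̂; sign = side of CL): 1:+C, 2:+B, 3:+C, 4:-C, 5:-B, 6:-C, 7:+B, 8:+C, 9:+C, 10:-B, 11:-C, 12:+*, 13:+C
Rule 1 (one point beyond the 3σ limits) is satisfied at point 12.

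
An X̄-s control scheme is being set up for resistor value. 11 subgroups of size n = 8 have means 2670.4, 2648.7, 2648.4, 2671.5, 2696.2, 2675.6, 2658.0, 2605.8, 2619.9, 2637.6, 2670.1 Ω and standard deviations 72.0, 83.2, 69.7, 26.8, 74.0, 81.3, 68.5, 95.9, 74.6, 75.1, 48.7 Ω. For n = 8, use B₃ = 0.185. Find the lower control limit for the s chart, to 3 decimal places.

12.947

s̄ = (72.0 + 83.2 + 69.7 + 26.8 + 74.0 + 81.3 + 68.5 + 95.9 + 74.6 + 75.1 + 48.7) / 11 = 69.9818
LCL_s = B₃·s̄ = 0.185 × 69.9818 = 12.9466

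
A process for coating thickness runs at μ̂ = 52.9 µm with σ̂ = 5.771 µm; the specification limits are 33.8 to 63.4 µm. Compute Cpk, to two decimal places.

Cpu = (USL − μ̂) / (3σ̂) = (63.4 − 52.9) / (3 × 5.771) = 0.6065; Cpl = (μ̂ − LSL) / (3σ̂) = (52.9 − 33.8) / (3 × 5.771) = 1.1032; Cpk = min(Cpu, Cpl) = 0.6065

0.61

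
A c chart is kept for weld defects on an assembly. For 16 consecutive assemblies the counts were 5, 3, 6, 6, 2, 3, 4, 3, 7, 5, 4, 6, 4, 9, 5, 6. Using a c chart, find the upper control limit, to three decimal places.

c̄ = (5 + 3 + 6 + 6 + 2 + 3 + 4 + 3 + 7 + 5 + 4 + 6 + 4 + 9 + 5 + 6) / 16 = 78 / 16 = 4.8750
UCL = c̄ + 3√c̄ = 4.8750 + 3 × √4.8750 = 4.8750 + 3 × 2.2079 = 11.4988

11.499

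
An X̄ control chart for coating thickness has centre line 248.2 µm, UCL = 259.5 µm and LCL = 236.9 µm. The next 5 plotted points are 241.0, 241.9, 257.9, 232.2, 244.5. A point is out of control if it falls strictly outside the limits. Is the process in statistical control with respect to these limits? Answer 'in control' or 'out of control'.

Compare each point to [236.9, 259.5]: sample 4 = 232.2 < LCL.

out of control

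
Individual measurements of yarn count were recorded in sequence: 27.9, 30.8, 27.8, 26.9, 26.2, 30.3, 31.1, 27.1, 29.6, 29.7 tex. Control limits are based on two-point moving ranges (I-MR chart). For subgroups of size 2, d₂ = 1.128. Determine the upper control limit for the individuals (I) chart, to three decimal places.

34.355

X̄ = (27.9 + 30.8 + 27.8 + 26.9 + 26.2 + 30.3 + 31.1 + 27.1 + 29.6 + 29.7) / 10 = 28.7400
Moving ranges: 2.9, 3.0, 0.9, 0.7, 4.1, 0.8, 4.0, 2.5, 0.1; M̄R̄ = 19.0000 / 9 = 2.1111
UCL = X̄ + 3·M̄R̄/d₂ = 28.7400 + 3 × 2.1111 / 1.128 = 34.3547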